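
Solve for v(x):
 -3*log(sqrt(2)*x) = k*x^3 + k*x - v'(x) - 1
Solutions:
 v(x) = C1 + k*x^4/4 + k*x^2/2 + 3*x*log(x) - 4*x + 3*x*log(2)/2


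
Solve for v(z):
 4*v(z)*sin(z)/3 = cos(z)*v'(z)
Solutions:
 v(z) = C1/cos(z)^(4/3)


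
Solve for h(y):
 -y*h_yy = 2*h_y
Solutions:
 h(y) = C1 + C2/y


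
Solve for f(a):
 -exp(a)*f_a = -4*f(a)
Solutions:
 f(a) = C1*exp(-4*exp(-a))


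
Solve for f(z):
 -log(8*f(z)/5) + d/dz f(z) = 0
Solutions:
 -Integral(1/(log(_y) - log(5) + 3*log(2)), (_y, f(z))) = C1 - z


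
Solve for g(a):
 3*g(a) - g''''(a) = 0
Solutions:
 g(a) = C1*exp(-3^(1/4)*a) + C2*exp(3^(1/4)*a) + C3*sin(3^(1/4)*a) + C4*cos(3^(1/4)*a)


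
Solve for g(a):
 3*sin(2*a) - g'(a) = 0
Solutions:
 g(a) = C1 - 3*cos(2*a)/2


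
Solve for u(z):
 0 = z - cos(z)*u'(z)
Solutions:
 u(z) = C1 + Integral(z/cos(z), z)


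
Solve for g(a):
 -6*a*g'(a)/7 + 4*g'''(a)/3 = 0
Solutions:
 g(a) = C1 + Integral(C2*airyai(42^(2/3)*a/14) + C3*airybi(42^(2/3)*a/14), a)


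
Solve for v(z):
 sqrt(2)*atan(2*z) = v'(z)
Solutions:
 v(z) = C1 + sqrt(2)*(z*atan(2*z) - log(4*z^2 + 1)/4)


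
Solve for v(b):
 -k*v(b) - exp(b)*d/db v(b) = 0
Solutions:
 v(b) = C1*exp(k*exp(-b))


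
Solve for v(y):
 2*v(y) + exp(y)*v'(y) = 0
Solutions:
 v(y) = C1*exp(2*exp(-y))


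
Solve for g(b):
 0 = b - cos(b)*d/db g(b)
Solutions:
 g(b) = C1 + Integral(b/cos(b), b)


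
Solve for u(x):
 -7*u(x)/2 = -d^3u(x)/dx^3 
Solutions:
 u(x) = C3*exp(2^(2/3)*7^(1/3)*x/2) + (C1*sin(2^(2/3)*sqrt(3)*7^(1/3)*x/4) + C2*cos(2^(2/3)*sqrt(3)*7^(1/3)*x/4))*exp(-2^(2/3)*7^(1/3)*x/4)


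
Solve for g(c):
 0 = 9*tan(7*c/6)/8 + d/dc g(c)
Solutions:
 g(c) = C1 + 27*log(cos(7*c/6))/28


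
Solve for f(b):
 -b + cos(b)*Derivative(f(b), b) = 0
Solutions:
 f(b) = C1 + Integral(b/cos(b), b)


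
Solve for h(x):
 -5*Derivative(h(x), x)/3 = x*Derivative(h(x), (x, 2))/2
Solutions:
 h(x) = C1 + C2/x^(7/3)


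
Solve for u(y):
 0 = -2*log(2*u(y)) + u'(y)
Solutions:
 -Integral(1/(log(_y) + log(2)), (_y, u(y)))/2 = C1 - y


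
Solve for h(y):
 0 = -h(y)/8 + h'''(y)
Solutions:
 h(y) = C3*exp(y/2) + (C1*sin(sqrt(3)*y/4) + C2*cos(sqrt(3)*y/4))*exp(-y/4)


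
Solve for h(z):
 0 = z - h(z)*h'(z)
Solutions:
 h(z) = -sqrt(C1 + z^2)
 h(z) = sqrt(C1 + z^2)


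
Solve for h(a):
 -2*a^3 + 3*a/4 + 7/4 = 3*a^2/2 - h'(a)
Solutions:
 h(a) = C1 + a^4/2 + a^3/2 - 3*a^2/8 - 7*a/4


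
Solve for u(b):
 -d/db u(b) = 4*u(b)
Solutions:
 u(b) = C1*exp(-4*b)


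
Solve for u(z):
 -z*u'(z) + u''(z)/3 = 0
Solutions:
 u(z) = C1 + C2*erfi(sqrt(6)*z/2)


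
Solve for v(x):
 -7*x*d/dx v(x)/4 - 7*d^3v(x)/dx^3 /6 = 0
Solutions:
 v(x) = C1 + Integral(C2*airyai(-2^(2/3)*3^(1/3)*x/2) + C3*airybi(-2^(2/3)*3^(1/3)*x/2), x)


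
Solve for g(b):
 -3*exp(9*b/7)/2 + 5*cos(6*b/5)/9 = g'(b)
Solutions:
 g(b) = C1 - 7*exp(9*b/7)/6 + 25*sin(6*b/5)/54


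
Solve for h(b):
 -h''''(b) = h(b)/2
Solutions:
 h(b) = (C1*sin(2^(1/4)*b/2) + C2*cos(2^(1/4)*b/2))*exp(-2^(1/4)*b/2) + (C3*sin(2^(1/4)*b/2) + C4*cos(2^(1/4)*b/2))*exp(2^(1/4)*b/2)


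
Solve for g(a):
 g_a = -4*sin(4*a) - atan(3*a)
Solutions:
 g(a) = C1 - a*atan(3*a) + log(9*a^2 + 1)/6 + cos(4*a)


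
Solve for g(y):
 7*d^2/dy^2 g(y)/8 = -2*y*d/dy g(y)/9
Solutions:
 g(y) = C1 + C2*erf(2*sqrt(14)*y/21)


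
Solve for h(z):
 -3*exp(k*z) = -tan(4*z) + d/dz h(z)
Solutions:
 h(z) = C1 - 3*Piecewise((exp(k*z)/k, Ne(k, 0)), (z, True)) - log(cos(4*z))/4


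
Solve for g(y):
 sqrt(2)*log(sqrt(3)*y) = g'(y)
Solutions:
 g(y) = C1 + sqrt(2)*y*log(y) - sqrt(2)*y + sqrt(2)*y*log(3)/2


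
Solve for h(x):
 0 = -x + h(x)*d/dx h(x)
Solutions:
 h(x) = -sqrt(C1 + x^2)
 h(x) = sqrt(C1 + x^2)


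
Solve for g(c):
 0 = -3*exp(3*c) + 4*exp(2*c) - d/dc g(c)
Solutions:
 g(c) = C1 - exp(3*c) + 2*exp(2*c)


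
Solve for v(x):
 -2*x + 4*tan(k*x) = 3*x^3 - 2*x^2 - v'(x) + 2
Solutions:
 v(x) = C1 + 3*x^4/4 - 2*x^3/3 + x^2 + 2*x - 4*Piecewise((-log(cos(k*x))/k, Ne(k, 0)), (0, True))


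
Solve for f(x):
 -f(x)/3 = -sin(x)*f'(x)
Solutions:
 f(x) = C1*(cos(x) - 1)^(1/6)/(cos(x) + 1)^(1/6)


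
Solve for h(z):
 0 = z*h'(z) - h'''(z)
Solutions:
 h(z) = C1 + Integral(C2*airyai(z) + C3*airybi(z), z)


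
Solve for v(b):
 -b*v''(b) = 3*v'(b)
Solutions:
 v(b) = C1 + C2/b^2


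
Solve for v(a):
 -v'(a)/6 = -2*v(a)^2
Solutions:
 v(a) = -1/(C1 + 12*a)


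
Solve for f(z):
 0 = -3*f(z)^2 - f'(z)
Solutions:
 f(z) = 1/(C1 + 3*z)


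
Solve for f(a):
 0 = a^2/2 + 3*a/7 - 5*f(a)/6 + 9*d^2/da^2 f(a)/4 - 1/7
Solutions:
 f(a) = C1*exp(-sqrt(30)*a/9) + C2*exp(sqrt(30)*a/9) + 3*a^2/5 + 18*a/35 + 537/175


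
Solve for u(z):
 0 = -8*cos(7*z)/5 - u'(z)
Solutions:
 u(z) = C1 - 8*sin(7*z)/35


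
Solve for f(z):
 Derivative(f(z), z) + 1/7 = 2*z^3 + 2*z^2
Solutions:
 f(z) = C1 + z^4/2 + 2*z^3/3 - z/7


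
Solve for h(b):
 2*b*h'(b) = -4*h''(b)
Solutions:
 h(b) = C1 + C2*erf(b/2)


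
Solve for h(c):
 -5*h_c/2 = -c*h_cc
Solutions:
 h(c) = C1 + C2*c^(7/2)


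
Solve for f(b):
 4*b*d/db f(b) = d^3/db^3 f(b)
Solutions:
 f(b) = C1 + Integral(C2*airyai(2^(2/3)*b) + C3*airybi(2^(2/3)*b), b)


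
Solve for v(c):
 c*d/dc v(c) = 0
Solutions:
 v(c) = C1


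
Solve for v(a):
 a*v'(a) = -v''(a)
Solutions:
 v(a) = C1 + C2*erf(sqrt(2)*a/2)


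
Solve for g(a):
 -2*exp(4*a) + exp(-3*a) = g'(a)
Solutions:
 g(a) = C1 - exp(4*a)/2 - exp(-3*a)/3


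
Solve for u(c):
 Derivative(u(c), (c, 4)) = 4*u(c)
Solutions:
 u(c) = C1*exp(-sqrt(2)*c) + C2*exp(sqrt(2)*c) + C3*sin(sqrt(2)*c) + C4*cos(sqrt(2)*c)


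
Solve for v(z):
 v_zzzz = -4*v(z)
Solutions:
 v(z) = (C1*sin(z) + C2*cos(z))*exp(-z) + (C3*sin(z) + C4*cos(z))*exp(z)


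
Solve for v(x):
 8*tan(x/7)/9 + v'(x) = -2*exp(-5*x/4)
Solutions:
 v(x) = C1 - 28*log(tan(x/7)^2 + 1)/9 + 8*exp(-5*x/4)/5


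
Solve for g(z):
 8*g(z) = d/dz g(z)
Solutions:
 g(z) = C1*exp(8*z)


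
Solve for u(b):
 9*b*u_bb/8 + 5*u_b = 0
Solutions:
 u(b) = C1 + C2/b^(31/9)


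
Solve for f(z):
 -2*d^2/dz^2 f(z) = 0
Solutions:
 f(z) = C1 + C2*z


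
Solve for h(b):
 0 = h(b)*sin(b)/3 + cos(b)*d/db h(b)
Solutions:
 h(b) = C1*cos(b)^(1/3)


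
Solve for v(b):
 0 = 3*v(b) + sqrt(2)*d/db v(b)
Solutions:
 v(b) = C1*exp(-3*sqrt(2)*b/2)


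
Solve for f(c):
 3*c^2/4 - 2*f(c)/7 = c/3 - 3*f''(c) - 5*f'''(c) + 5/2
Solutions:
 f(c) = C1*exp(-c*(7*7^(1/3)/(5*sqrt(11) + 18)^(1/3) + 7^(2/3)*(5*sqrt(11) + 18)^(1/3) + 14)/70)*sin(sqrt(3)*7^(1/3)*c*(-7^(1/3)*(5*sqrt(11) + 18)^(1/3) + 7/(5*sqrt(11) + 18)^(1/3))/70) + C2*exp(-c*(7*7^(1/3)/(5*sqrt(11) + 18)^(1/3) + 7^(2/3)*(5*sqrt(11) + 18)^(1/3) + 14)/70)*cos(sqrt(3)*7^(1/3)*c*(-7^(1/3)*(5*sqrt(11) + 18)^(1/3) + 7/(5*sqrt(11) + 18)^(1/3))/70) + C3*exp(c*(-7 + 7*7^(1/3)/(5*sqrt(11) + 18)^(1/3) + 7^(2/3)*(5*sqrt(11) + 18)^(1/3))/35) + 21*c^2/8 - 7*c/6 + 371/8


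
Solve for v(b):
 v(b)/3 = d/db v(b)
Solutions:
 v(b) = C1*exp(b/3)


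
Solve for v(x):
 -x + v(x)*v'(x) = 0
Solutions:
 v(x) = -sqrt(C1 + x^2)
 v(x) = sqrt(C1 + x^2)


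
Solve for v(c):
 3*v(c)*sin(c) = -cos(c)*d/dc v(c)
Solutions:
 v(c) = C1*cos(c)^3


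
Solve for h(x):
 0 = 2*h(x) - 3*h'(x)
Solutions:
 h(x) = C1*exp(2*x/3)


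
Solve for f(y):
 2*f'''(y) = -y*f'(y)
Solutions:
 f(y) = C1 + Integral(C2*airyai(-2^(2/3)*y/2) + C3*airybi(-2^(2/3)*y/2), y)


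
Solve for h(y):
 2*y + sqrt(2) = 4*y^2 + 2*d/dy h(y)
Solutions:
 h(y) = C1 - 2*y^3/3 + y^2/2 + sqrt(2)*y/2


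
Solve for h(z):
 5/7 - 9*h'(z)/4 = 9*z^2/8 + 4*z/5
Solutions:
 h(z) = C1 - z^3/6 - 8*z^2/45 + 20*z/63


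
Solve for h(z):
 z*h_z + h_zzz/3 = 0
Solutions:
 h(z) = C1 + Integral(C2*airyai(-3^(1/3)*z) + C3*airybi(-3^(1/3)*z), z)


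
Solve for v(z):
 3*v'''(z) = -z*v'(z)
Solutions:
 v(z) = C1 + Integral(C2*airyai(-3^(2/3)*z/3) + C3*airybi(-3^(2/3)*z/3), z)


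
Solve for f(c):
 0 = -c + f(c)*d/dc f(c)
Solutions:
 f(c) = -sqrt(C1 + c^2)
 f(c) = sqrt(C1 + c^2)


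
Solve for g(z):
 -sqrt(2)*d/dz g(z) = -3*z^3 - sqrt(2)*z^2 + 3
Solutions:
 g(z) = C1 + 3*sqrt(2)*z^4/8 + z^3/3 - 3*sqrt(2)*z/2


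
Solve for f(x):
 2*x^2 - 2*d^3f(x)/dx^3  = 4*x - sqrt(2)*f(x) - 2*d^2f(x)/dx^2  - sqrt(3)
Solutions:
 f(x) = C1*exp(x*(-2^(1/3)*(4 + 27*sqrt(2) + sqrt(-16 + (4 + 27*sqrt(2))^2))^(1/3) - 2*2^(2/3)/(4 + 27*sqrt(2) + sqrt(-16 + (4 + 27*sqrt(2))^2))^(1/3) + 4)/12)*sin(2^(1/3)*sqrt(3)*x*(-(4 + 27*sqrt(2) + sqrt(-16 + (4 + 27*sqrt(2))^2))^(1/3) + 2*2^(1/3)/(4 + 27*sqrt(2) + sqrt(-16 + (4 + 27*sqrt(2))^2))^(1/3))/12) + C2*exp(x*(-2^(1/3)*(4 + 27*sqrt(2) + sqrt(-16 + (4 + 27*sqrt(2))^2))^(1/3) - 2*2^(2/3)/(4 + 27*sqrt(2) + sqrt(-16 + (4 + 27*sqrt(2))^2))^(1/3) + 4)/12)*cos(2^(1/3)*sqrt(3)*x*(-(4 + 27*sqrt(2) + sqrt(-16 + (4 + 27*sqrt(2))^2))^(1/3) + 2*2^(1/3)/(4 + 27*sqrt(2) + sqrt(-16 + (4 + 27*sqrt(2))^2))^(1/3))/12) + C3*exp(x*(2*2^(2/3)/(4 + 27*sqrt(2) + sqrt(-16 + (4 + 27*sqrt(2))^2))^(1/3) + 2 + 2^(1/3)*(4 + 27*sqrt(2) + sqrt(-16 + (4 + 27*sqrt(2))^2))^(1/3))/6) - sqrt(2)*x^2 + 2*sqrt(2)*x - sqrt(6)/2 + 4


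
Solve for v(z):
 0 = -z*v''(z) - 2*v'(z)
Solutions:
 v(z) = C1 + C2/z


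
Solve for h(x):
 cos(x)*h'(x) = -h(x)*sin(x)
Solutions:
 h(x) = C1*cos(x)


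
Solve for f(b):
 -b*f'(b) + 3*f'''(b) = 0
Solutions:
 f(b) = C1 + Integral(C2*airyai(3^(2/3)*b/3) + C3*airybi(3^(2/3)*b/3), b)


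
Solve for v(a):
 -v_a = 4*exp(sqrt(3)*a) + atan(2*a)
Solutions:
 v(a) = C1 - a*atan(2*a) - 4*sqrt(3)*exp(sqrt(3)*a)/3 + log(4*a^2 + 1)/4


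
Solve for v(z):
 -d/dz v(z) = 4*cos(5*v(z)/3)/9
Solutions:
 4*z/9 - 3*log(sin(5*v(z)/3) - 1)/10 + 3*log(sin(5*v(z)/3) + 1)/10 = C1


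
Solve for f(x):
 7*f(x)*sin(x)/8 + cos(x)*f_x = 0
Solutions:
 f(x) = C1*cos(x)^(7/8)


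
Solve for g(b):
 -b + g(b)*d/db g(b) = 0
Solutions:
 g(b) = -sqrt(C1 + b^2)
 g(b) = sqrt(C1 + b^2)


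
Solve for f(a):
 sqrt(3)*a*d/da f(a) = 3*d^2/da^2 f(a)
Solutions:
 f(a) = C1 + C2*erfi(sqrt(2)*3^(3/4)*a/6)


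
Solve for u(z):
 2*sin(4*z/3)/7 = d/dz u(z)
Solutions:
 u(z) = C1 - 3*cos(4*z/3)/14


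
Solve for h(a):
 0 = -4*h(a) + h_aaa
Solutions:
 h(a) = C3*exp(2^(2/3)*a) + (C1*sin(2^(2/3)*sqrt(3)*a/2) + C2*cos(2^(2/3)*sqrt(3)*a/2))*exp(-2^(2/3)*a/2)


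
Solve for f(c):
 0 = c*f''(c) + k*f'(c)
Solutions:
 f(c) = C1 + c^(1 - re(k))*(C2*sin(log(c)*Abs(im(k))) + C3*cos(log(c)*im(k)))


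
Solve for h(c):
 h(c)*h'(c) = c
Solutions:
 h(c) = -sqrt(C1 + c^2)
 h(c) = sqrt(C1 + c^2)


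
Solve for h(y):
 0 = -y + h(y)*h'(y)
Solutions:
 h(y) = -sqrt(C1 + y^2)
 h(y) = sqrt(C1 + y^2)


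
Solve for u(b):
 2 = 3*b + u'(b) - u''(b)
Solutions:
 u(b) = C1 + C2*exp(b) - 3*b^2/2 - b


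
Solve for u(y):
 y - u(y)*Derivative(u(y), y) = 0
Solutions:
 u(y) = -sqrt(C1 + y^2)
 u(y) = sqrt(C1 + y^2)


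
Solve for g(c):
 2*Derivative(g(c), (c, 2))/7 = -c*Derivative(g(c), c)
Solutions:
 g(c) = C1 + C2*erf(sqrt(7)*c/2)


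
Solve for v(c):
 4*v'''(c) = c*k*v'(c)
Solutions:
 v(c) = C1 + Integral(C2*airyai(2^(1/3)*c*k^(1/3)/2) + C3*airybi(2^(1/3)*c*k^(1/3)/2), c)


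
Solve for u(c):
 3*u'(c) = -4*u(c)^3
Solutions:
 u(c) = -sqrt(6)*sqrt(-1/(C1 - 4*c))/2
 u(c) = sqrt(6)*sqrt(-1/(C1 - 4*c))/2


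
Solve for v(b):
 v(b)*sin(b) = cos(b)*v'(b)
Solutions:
 v(b) = C1/cos(b)


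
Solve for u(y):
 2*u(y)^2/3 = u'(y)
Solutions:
 u(y) = -3/(C1 + 2*y)


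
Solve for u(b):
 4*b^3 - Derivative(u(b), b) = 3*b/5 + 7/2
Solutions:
 u(b) = C1 + b^4 - 3*b^2/10 - 7*b/2


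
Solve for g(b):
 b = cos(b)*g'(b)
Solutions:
 g(b) = C1 + Integral(b/cos(b), b)


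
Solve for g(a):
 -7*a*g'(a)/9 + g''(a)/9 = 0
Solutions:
 g(a) = C1 + C2*erfi(sqrt(14)*a/2)


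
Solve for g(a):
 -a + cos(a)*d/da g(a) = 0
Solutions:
 g(a) = C1 + Integral(a/cos(a), a)


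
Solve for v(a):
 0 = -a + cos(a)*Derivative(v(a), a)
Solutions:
 v(a) = C1 + Integral(a/cos(a), a)


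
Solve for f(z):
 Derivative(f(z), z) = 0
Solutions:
 f(z) = C1


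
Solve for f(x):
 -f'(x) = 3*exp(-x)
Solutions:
 f(x) = C1 + 3*exp(-x)


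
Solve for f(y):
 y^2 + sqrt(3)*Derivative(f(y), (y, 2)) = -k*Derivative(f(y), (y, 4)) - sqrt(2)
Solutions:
 f(y) = C1 + C2*y + C3*exp(-3^(1/4)*y*sqrt(-1/k)) + C4*exp(3^(1/4)*y*sqrt(-1/k)) - sqrt(3)*y^4/36 + y^2*(2*k - sqrt(6))/6


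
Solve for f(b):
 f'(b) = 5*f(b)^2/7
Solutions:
 f(b) = -7/(C1 + 5*b)


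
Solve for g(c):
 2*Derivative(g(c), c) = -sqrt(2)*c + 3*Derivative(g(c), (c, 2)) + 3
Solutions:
 g(c) = C1 + C2*exp(2*c/3) - sqrt(2)*c^2/4 - 3*sqrt(2)*c/4 + 3*c/2


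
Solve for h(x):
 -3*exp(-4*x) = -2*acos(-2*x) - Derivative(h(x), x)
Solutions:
 h(x) = C1 - 2*x*acos(-2*x) - sqrt(1 - 4*x^2) - 3*exp(-4*x)/4


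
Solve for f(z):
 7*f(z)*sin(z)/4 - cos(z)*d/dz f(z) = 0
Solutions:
 f(z) = C1/cos(z)^(7/4)


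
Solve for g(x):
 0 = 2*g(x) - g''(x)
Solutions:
 g(x) = C1*exp(-sqrt(2)*x) + C2*exp(sqrt(2)*x)


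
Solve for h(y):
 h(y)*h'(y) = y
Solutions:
 h(y) = -sqrt(C1 + y^2)
 h(y) = sqrt(C1 + y^2)


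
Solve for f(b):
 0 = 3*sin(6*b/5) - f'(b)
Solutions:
 f(b) = C1 - 5*cos(6*b/5)/2


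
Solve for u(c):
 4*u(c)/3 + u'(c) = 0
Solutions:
 u(c) = C1*exp(-4*c/3)


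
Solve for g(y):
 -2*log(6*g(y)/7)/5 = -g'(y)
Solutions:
 -5*Integral(1/(log(_y) - log(7) + log(6)), (_y, g(y)))/2 = C1 - y


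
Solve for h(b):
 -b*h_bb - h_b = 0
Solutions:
 h(b) = C1 + C2*log(b)


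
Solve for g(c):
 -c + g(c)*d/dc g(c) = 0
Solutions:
 g(c) = -sqrt(C1 + c^2)
 g(c) = sqrt(C1 + c^2)


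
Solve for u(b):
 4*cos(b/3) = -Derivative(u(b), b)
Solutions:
 u(b) = C1 - 12*sin(b/3)


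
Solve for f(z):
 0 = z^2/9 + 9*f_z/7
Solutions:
 f(z) = C1 - 7*z^3/243


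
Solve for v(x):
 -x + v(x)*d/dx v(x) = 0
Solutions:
 v(x) = -sqrt(C1 + x^2)
 v(x) = sqrt(C1 + x^2)


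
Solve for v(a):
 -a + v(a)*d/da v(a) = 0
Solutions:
 v(a) = -sqrt(C1 + a^2)
 v(a) = sqrt(C1 + a^2)


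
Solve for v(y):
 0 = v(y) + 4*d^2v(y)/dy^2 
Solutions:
 v(y) = C1*sin(y/2) + C2*cos(y/2)


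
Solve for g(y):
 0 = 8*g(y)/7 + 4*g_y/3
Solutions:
 g(y) = C1*exp(-6*y/7)


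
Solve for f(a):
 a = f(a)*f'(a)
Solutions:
 f(a) = -sqrt(C1 + a^2)
 f(a) = sqrt(C1 + a^2)


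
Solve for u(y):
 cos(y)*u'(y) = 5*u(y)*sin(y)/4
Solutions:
 u(y) = C1/cos(y)^(5/4)


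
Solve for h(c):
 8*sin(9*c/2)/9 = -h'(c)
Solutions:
 h(c) = C1 + 16*cos(9*c/2)/81


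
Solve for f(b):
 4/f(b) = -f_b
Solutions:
 f(b) = -sqrt(C1 - 8*b)
 f(b) = sqrt(C1 - 8*b)


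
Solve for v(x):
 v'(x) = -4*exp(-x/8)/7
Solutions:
 v(x) = C1 + 32*exp(-x/8)/7


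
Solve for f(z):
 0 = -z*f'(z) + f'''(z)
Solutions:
 f(z) = C1 + Integral(C2*airyai(z) + C3*airybi(z), z)


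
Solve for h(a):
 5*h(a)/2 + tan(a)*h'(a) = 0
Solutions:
 h(a) = C1/sin(a)^(5/2)


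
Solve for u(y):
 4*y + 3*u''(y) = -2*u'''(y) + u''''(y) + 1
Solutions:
 u(y) = C1 + C2*y + C3*exp(-y) + C4*exp(3*y) - 2*y^3/9 + 11*y^2/18


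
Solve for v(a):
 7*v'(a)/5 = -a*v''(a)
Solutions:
 v(a) = C1 + C2/a^(2/5)


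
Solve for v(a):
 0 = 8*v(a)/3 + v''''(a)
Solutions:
 v(a) = (C1*sin(2^(1/4)*3^(3/4)*a/3) + C2*cos(2^(1/4)*3^(3/4)*a/3))*exp(-2^(1/4)*3^(3/4)*a/3) + (C3*sin(2^(1/4)*3^(3/4)*a/3) + C4*cos(2^(1/4)*3^(3/4)*a/3))*exp(2^(1/4)*3^(3/4)*a/3)


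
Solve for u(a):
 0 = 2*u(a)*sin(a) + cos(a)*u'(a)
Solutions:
 u(a) = C1*cos(a)^2


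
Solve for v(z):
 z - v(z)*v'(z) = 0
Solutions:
 v(z) = -sqrt(C1 + z^2)
 v(z) = sqrt(C1 + z^2)


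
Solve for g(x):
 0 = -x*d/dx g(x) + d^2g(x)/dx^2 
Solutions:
 g(x) = C1 + C2*erfi(sqrt(2)*x/2)


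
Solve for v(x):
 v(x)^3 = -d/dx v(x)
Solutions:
 v(x) = -sqrt(2)*sqrt(-1/(C1 - x))/2
 v(x) = sqrt(2)*sqrt(-1/(C1 - x))/2


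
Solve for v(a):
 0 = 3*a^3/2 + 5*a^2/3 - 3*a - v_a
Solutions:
 v(a) = C1 + 3*a^4/8 + 5*a^3/9 - 3*a^2/2


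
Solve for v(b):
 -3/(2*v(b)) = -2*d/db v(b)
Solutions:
 v(b) = -sqrt(C1 + 6*b)/2
 v(b) = sqrt(C1 + 6*b)/2


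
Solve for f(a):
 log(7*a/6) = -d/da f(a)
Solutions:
 f(a) = C1 - a*log(a) + a*log(6/7) + a


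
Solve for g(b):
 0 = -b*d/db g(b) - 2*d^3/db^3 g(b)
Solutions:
 g(b) = C1 + Integral(C2*airyai(-2^(2/3)*b/2) + C3*airybi(-2^(2/3)*b/2), b)


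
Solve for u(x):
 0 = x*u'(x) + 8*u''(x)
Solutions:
 u(x) = C1 + C2*erf(x/4)


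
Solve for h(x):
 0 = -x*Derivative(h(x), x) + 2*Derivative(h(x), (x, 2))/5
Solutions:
 h(x) = C1 + C2*erfi(sqrt(5)*x/2)


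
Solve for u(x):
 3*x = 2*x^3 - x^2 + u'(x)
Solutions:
 u(x) = C1 - x^4/2 + x^3/3 + 3*x^2/2


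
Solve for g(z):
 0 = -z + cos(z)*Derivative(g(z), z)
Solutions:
 g(z) = C1 + Integral(z/cos(z), z)


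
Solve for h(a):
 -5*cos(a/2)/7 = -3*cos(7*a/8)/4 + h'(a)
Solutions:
 h(a) = C1 - 10*sin(a/2)/7 + 6*sin(7*a/8)/7


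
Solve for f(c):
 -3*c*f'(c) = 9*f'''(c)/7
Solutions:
 f(c) = C1 + Integral(C2*airyai(-3^(2/3)*7^(1/3)*c/3) + C3*airybi(-3^(2/3)*7^(1/3)*c/3), c)


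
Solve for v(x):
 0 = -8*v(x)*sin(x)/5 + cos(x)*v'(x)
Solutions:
 v(x) = C1/cos(x)^(8/5)


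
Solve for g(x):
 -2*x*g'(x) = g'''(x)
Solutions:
 g(x) = C1 + Integral(C2*airyai(-2^(1/3)*x) + C3*airybi(-2^(1/3)*x), x)


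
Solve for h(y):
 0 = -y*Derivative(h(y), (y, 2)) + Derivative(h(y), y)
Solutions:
 h(y) = C1 + C2*y^2


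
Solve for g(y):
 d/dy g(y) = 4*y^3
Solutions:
 g(y) = C1 + y^4


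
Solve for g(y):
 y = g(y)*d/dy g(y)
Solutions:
 g(y) = -sqrt(C1 + y^2)
 g(y) = sqrt(C1 + y^2)


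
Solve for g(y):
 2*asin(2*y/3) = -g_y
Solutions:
 g(y) = C1 - 2*y*asin(2*y/3) - sqrt(9 - 4*y^2)


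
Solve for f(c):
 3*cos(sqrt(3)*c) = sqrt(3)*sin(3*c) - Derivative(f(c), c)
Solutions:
 f(c) = C1 - sqrt(3)*sin(sqrt(3)*c) - sqrt(3)*cos(3*c)/3


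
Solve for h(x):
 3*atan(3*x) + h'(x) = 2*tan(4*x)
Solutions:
 h(x) = C1 - 3*x*atan(3*x) + log(9*x^2 + 1)/2 - log(cos(4*x))/2


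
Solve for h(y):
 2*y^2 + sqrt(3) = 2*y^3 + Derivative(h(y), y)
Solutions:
 h(y) = C1 - y^4/2 + 2*y^3/3 + sqrt(3)*y


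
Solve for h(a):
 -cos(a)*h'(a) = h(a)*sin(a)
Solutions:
 h(a) = C1*cos(a)


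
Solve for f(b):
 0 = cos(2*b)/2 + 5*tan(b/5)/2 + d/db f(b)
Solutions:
 f(b) = C1 + 25*log(cos(b/5))/2 - sin(2*b)/4


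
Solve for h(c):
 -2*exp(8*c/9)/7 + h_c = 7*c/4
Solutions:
 h(c) = C1 + 7*c^2/8 + 9*exp(8*c/9)/28


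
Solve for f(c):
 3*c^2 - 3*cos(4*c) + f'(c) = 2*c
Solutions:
 f(c) = C1 - c^3 + c^2 + 3*sin(4*c)/4


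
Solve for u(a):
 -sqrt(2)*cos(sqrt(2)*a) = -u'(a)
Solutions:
 u(a) = C1 + sin(sqrt(2)*a)


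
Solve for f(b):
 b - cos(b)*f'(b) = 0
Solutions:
 f(b) = C1 + Integral(b/cos(b), b)


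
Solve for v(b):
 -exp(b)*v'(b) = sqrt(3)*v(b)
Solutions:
 v(b) = C1*exp(sqrt(3)*exp(-b))


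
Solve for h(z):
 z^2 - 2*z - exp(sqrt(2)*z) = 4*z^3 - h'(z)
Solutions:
 h(z) = C1 + z^4 - z^3/3 + z^2 + sqrt(2)*exp(sqrt(2)*z)/2


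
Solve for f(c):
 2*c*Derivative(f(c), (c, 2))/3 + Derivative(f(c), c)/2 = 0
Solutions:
 f(c) = C1 + C2*c^(1/4)


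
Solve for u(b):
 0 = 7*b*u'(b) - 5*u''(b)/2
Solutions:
 u(b) = C1 + C2*erfi(sqrt(35)*b/5)


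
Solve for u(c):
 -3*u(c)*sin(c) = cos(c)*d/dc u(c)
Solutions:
 u(c) = C1*cos(c)^3


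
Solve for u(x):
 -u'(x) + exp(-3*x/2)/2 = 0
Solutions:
 u(x) = C1 - exp(-3*x/2)/3


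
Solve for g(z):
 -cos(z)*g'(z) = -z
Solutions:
 g(z) = C1 + Integral(z/cos(z), z)


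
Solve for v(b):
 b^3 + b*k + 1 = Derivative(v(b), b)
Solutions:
 v(b) = C1 + b^4/4 + b^2*k/2 + b


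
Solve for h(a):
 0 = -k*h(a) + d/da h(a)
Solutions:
 h(a) = C1*exp(a*k)


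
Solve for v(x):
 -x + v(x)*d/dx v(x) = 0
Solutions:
 v(x) = -sqrt(C1 + x^2)
 v(x) = sqrt(C1 + x^2)


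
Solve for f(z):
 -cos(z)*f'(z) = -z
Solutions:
 f(z) = C1 + Integral(z/cos(z), z)


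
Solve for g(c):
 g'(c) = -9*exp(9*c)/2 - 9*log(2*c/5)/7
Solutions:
 g(c) = C1 - 9*c*log(c)/7 + 9*c*(-log(2) + 1 + log(5))/7 - exp(9*c)/2


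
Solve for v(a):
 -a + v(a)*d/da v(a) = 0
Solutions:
 v(a) = -sqrt(C1 + a^2)
 v(a) = sqrt(C1 + a^2)


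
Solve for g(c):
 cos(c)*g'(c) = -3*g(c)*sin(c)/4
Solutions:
 g(c) = C1*cos(c)^(3/4)


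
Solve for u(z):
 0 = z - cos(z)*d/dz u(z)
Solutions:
 u(z) = C1 + Integral(z/cos(z), z)


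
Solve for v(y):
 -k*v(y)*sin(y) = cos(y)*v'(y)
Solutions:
 v(y) = C1*exp(k*log(cos(y)))


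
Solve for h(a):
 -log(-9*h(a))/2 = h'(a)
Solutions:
 2*Integral(1/(log(-_y) + 2*log(3)), (_y, h(a))) = C1 - a


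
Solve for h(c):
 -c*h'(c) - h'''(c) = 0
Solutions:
 h(c) = C1 + Integral(C2*airyai(-c) + C3*airybi(-c), c)


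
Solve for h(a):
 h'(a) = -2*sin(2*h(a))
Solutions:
 h(a) = pi - acos((-C1 - exp(8*a))/(C1 - exp(8*a)))/2
 h(a) = acos((-C1 - exp(8*a))/(C1 - exp(8*a)))/2


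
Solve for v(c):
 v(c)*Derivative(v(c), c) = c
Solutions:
 v(c) = -sqrt(C1 + c^2)
 v(c) = sqrt(C1 + c^2)


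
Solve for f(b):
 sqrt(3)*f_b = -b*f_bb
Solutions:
 f(b) = C1 + C2*b^(1 - sqrt(3))


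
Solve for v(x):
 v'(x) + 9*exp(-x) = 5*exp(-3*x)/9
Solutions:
 v(x) = C1 + 9*exp(-x) - 5*exp(-3*x)/27


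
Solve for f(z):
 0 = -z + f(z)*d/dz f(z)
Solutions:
 f(z) = -sqrt(C1 + z^2)
 f(z) = sqrt(C1 + z^2)


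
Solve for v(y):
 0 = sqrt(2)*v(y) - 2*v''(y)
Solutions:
 v(y) = C1*exp(-2^(3/4)*y/2) + C2*exp(2^(3/4)*y/2)


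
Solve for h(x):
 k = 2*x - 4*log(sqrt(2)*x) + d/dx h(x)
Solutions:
 h(x) = C1 + k*x - x^2 + 4*x*log(x) - 4*x + x*log(4)


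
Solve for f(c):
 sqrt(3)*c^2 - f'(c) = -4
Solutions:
 f(c) = C1 + sqrt(3)*c^3/3 + 4*c


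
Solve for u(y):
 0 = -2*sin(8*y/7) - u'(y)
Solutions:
 u(y) = C1 + 7*cos(8*y/7)/4


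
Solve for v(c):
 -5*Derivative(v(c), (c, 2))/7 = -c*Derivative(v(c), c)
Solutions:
 v(c) = C1 + C2*erfi(sqrt(70)*c/10)


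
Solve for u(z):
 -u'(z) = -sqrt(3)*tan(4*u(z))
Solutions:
 u(z) = -asin(C1*exp(4*sqrt(3)*z))/4 + pi/4
 u(z) = asin(C1*exp(4*sqrt(3)*z))/4


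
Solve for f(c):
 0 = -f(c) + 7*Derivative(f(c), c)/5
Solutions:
 f(c) = C1*exp(5*c/7)


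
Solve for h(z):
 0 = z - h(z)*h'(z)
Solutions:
 h(z) = -sqrt(C1 + z^2)
 h(z) = sqrt(C1 + z^2)


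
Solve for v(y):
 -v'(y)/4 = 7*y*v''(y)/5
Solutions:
 v(y) = C1 + C2*y^(23/28)


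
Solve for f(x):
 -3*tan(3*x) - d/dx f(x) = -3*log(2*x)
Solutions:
 f(x) = C1 + 3*x*log(x) - 3*x + 3*x*log(2) + log(cos(3*x))


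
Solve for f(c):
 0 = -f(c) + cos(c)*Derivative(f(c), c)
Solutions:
 f(c) = C1*sqrt(sin(c) + 1)/sqrt(sin(c) - 1)


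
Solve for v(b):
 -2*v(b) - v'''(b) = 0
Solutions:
 v(b) = C3*exp(-2^(1/3)*b) + (C1*sin(2^(1/3)*sqrt(3)*b/2) + C2*cos(2^(1/3)*sqrt(3)*b/2))*exp(2^(1/3)*b/2)


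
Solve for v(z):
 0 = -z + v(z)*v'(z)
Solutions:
 v(z) = -sqrt(C1 + z^2)
 v(z) = sqrt(C1 + z^2)


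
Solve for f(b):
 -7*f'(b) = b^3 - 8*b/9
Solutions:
 f(b) = C1 - b^4/28 + 4*b^2/63


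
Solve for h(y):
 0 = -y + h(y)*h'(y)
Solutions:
 h(y) = -sqrt(C1 + y^2)
 h(y) = sqrt(C1 + y^2)


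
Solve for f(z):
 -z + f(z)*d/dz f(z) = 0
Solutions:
 f(z) = -sqrt(C1 + z^2)
 f(z) = sqrt(C1 + z^2)


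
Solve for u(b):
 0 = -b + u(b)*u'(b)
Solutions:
 u(b) = -sqrt(C1 + b^2)
 u(b) = sqrt(C1 + b^2)


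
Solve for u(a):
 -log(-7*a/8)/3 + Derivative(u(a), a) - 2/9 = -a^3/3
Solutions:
 u(a) = C1 - a^4/12 + a*log(-a)/3 + a*(-log(2) - 1/9 + log(7)/3)


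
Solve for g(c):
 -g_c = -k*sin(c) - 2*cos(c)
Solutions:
 g(c) = C1 - k*cos(c) + 2*sin(c)


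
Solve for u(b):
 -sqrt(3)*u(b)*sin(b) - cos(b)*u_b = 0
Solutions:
 u(b) = C1*cos(b)^(sqrt(3))


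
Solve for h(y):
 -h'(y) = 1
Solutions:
 h(y) = C1 - y


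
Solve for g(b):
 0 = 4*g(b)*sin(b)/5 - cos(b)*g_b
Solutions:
 g(b) = C1/cos(b)^(4/5)


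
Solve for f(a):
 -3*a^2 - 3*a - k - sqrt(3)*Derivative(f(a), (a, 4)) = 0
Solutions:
 f(a) = C1 + C2*a + C3*a^2 + C4*a^3 - sqrt(3)*a^6/360 - sqrt(3)*a^5/120 - sqrt(3)*a^4*k/72


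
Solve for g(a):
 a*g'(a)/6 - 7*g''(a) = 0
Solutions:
 g(a) = C1 + C2*erfi(sqrt(21)*a/42)


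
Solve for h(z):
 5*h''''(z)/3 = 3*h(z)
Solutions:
 h(z) = C1*exp(-sqrt(3)*5^(3/4)*z/5) + C2*exp(sqrt(3)*5^(3/4)*z/5) + C3*sin(sqrt(3)*5^(3/4)*z/5) + C4*cos(sqrt(3)*5^(3/4)*z/5)


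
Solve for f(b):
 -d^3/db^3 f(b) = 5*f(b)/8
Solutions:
 f(b) = C3*exp(-5^(1/3)*b/2) + (C1*sin(sqrt(3)*5^(1/3)*b/4) + C2*cos(sqrt(3)*5^(1/3)*b/4))*exp(5^(1/3)*b/4)


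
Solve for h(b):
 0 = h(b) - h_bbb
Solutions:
 h(b) = C3*exp(b) + (C1*sin(sqrt(3)*b/2) + C2*cos(sqrt(3)*b/2))*exp(-b/2)


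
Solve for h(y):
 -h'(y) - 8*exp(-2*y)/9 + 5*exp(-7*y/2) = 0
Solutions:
 h(y) = C1 + 4*exp(-2*y)/9 - 10*exp(-7*y/2)/7


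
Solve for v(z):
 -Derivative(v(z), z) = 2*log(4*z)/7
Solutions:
 v(z) = C1 - 2*z*log(z)/7 - 4*z*log(2)/7 + 2*z/7


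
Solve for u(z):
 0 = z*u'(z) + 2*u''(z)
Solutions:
 u(z) = C1 + C2*erf(z/2)


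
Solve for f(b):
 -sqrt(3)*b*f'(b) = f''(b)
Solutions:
 f(b) = C1 + C2*erf(sqrt(2)*3^(1/4)*b/2)


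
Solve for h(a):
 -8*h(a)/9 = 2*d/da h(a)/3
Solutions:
 h(a) = C1*exp(-4*a/3)


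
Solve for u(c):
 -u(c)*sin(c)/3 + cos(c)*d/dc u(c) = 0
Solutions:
 u(c) = C1/cos(c)^(1/3)


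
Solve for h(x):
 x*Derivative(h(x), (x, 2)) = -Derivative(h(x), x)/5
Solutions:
 h(x) = C1 + C2*x^(4/5)


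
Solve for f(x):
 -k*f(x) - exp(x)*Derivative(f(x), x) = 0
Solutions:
 f(x) = C1*exp(k*exp(-x))


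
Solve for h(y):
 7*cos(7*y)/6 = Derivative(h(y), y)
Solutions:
 h(y) = C1 + sin(7*y)/6


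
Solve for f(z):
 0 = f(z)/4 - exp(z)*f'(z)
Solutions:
 f(z) = C1*exp(-exp(-z)/4)


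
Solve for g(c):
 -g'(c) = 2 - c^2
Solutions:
 g(c) = C1 + c^3/3 - 2*c


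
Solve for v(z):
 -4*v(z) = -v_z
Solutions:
 v(z) = C1*exp(4*z)


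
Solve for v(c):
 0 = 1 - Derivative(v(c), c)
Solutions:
 v(c) = C1 + c


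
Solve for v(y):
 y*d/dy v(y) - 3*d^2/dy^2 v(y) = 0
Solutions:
 v(y) = C1 + C2*erfi(sqrt(6)*y/6)


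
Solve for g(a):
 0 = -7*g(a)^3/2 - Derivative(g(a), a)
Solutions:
 g(a) = -sqrt(-1/(C1 - 7*a))
 g(a) = sqrt(-1/(C1 - 7*a))


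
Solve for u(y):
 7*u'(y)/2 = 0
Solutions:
 u(y) = C1


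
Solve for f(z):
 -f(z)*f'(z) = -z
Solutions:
 f(z) = -sqrt(C1 + z^2)
 f(z) = sqrt(C1 + z^2)


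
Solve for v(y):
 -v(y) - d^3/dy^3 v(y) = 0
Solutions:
 v(y) = C3*exp(-y) + (C1*sin(sqrt(3)*y/2) + C2*cos(sqrt(3)*y/2))*exp(y/2)


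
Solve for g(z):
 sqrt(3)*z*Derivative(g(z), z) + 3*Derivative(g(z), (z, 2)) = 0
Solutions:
 g(z) = C1 + C2*erf(sqrt(2)*3^(3/4)*z/6)


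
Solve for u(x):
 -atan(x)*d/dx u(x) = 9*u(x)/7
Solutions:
 u(x) = C1*exp(-9*Integral(1/atan(x), x)/7)


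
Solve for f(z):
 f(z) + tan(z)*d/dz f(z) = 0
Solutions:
 f(z) = C1/sin(z)


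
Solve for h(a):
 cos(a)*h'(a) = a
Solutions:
 h(a) = C1 + Integral(a/cos(a), a)


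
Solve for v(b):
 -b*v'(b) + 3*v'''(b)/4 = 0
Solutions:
 v(b) = C1 + Integral(C2*airyai(6^(2/3)*b/3) + C3*airybi(6^(2/3)*b/3), b)


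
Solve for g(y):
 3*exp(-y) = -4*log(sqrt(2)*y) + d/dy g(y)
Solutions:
 g(y) = C1 + 4*y*log(y) + 2*y*(-2 + log(2)) - 3*exp(-y)


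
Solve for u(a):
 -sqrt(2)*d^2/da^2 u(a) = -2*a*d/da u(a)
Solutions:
 u(a) = C1 + C2*erfi(2^(3/4)*a/2)


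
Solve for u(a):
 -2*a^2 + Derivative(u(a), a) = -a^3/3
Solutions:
 u(a) = C1 - a^4/12 + 2*a^3/3


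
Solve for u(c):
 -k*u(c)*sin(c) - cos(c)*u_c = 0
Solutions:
 u(c) = C1*exp(k*log(cos(c)))


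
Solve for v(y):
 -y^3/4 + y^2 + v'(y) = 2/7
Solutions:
 v(y) = C1 + y^4/16 - y^3/3 + 2*y/7


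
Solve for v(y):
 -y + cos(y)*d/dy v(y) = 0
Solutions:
 v(y) = C1 + Integral(y/cos(y), y)


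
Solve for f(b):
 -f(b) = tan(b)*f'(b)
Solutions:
 f(b) = C1/sin(b)


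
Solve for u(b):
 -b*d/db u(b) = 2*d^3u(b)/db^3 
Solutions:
 u(b) = C1 + Integral(C2*airyai(-2^(2/3)*b/2) + C3*airybi(-2^(2/3)*b/2), b)


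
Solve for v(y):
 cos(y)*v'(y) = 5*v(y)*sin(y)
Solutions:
 v(y) = C1/cos(y)^5


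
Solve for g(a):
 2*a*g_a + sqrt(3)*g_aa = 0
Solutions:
 g(a) = C1 + C2*erf(3^(3/4)*a/3)


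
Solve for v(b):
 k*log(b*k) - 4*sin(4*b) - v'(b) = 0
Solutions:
 v(b) = C1 + b*k*(log(b*k) - 1) + cos(4*b)


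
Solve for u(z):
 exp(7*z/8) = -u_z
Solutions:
 u(z) = C1 - 8*exp(7*z/8)/7


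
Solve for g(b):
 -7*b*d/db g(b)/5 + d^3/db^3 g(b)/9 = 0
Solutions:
 g(b) = C1 + Integral(C2*airyai(5^(2/3)*63^(1/3)*b/5) + C3*airybi(5^(2/3)*63^(1/3)*b/5), b)


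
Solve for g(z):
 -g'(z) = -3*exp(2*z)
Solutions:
 g(z) = C1 + 3*exp(2*z)/2


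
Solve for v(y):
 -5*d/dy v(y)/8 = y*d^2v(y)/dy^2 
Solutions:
 v(y) = C1 + C2*y^(3/8)


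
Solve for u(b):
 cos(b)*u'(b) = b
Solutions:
 u(b) = C1 + Integral(b/cos(b), b)


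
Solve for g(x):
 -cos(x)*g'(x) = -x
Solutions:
 g(x) = C1 + Integral(x/cos(x), x)


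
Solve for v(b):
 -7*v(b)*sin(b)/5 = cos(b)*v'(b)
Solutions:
 v(b) = C1*cos(b)^(7/5)


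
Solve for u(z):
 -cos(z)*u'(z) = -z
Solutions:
 u(z) = C1 + Integral(z/cos(z), z)


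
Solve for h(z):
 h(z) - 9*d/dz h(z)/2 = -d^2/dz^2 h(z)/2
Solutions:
 h(z) = C1*exp(z*(9 - sqrt(73))/2) + C2*exp(z*(sqrt(73) + 9)/2)


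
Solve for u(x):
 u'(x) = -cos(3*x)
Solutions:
 u(x) = C1 - sin(3*x)/3


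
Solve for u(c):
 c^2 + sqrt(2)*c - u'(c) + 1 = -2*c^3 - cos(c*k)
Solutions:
 u(c) = C1 + c^4/2 + c^3/3 + sqrt(2)*c^2/2 + c + sin(c*k)/k


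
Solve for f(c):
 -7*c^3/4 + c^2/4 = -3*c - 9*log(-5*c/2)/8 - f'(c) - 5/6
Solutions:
 f(c) = C1 + 7*c^4/16 - c^3/12 - 3*c^2/2 - 9*c*log(-c)/8 + c*(-27*log(5) + 7 + 27*log(2))/24


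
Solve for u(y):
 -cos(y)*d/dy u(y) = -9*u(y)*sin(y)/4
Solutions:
 u(y) = C1/cos(y)^(9/4)


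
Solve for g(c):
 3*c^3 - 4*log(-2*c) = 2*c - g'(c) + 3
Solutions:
 g(c) = C1 - 3*c^4/4 + c^2 + 4*c*log(-c) + c*(-1 + 4*log(2))


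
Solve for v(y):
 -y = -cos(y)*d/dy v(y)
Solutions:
 v(y) = C1 + Integral(y/cos(y), y)


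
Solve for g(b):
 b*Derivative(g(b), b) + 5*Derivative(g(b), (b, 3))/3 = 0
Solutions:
 g(b) = C1 + Integral(C2*airyai(-3^(1/3)*5^(2/3)*b/5) + C3*airybi(-3^(1/3)*5^(2/3)*b/5), b)


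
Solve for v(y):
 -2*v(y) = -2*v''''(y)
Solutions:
 v(y) = C1*exp(-y) + C2*exp(y) + C3*sin(y) + C4*cos(y)


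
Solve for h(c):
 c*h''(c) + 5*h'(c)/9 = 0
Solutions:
 h(c) = C1 + C2*c^(4/9)


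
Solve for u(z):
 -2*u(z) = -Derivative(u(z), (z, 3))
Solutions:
 u(z) = C3*exp(2^(1/3)*z) + (C1*sin(2^(1/3)*sqrt(3)*z/2) + C2*cos(2^(1/3)*sqrt(3)*z/2))*exp(-2^(1/3)*z/2)


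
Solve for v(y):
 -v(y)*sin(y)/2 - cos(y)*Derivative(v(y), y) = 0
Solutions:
 v(y) = C1*sqrt(cos(y))


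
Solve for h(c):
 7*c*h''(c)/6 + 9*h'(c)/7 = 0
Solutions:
 h(c) = C1 + C2/c^(5/49)


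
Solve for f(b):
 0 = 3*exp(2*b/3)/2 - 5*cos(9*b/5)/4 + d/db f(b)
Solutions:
 f(b) = C1 - 9*exp(2*b/3)/4 + 25*sin(9*b/5)/36


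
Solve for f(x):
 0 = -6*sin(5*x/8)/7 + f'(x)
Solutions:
 f(x) = C1 - 48*cos(5*x/8)/35


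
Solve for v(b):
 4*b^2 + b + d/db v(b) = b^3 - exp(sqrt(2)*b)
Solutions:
 v(b) = C1 + b^4/4 - 4*b^3/3 - b^2/2 - sqrt(2)*exp(sqrt(2)*b)/2


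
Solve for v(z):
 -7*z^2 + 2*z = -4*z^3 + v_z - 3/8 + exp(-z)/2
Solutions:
 v(z) = C1 + z^4 - 7*z^3/3 + z^2 + 3*z/8 + exp(-z)/2


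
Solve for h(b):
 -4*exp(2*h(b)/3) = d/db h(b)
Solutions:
 h(b) = 3*log(-sqrt(-1/(C1 - 4*b))) - 3*log(2) + 3*log(6)/2
 h(b) = 3*log(-1/(C1 - 4*b))/2 - 3*log(2) + 3*log(6)/2


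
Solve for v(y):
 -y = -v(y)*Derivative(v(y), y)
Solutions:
 v(y) = -sqrt(C1 + y^2)
 v(y) = sqrt(C1 + y^2)


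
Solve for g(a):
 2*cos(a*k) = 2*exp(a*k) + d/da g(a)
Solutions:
 g(a) = C1 - 2*exp(a*k)/k + 2*sin(a*k)/k


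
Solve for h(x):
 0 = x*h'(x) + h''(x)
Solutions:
 h(x) = C1 + C2*erf(sqrt(2)*x/2)


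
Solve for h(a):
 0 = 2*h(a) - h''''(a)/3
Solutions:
 h(a) = C1*exp(-6^(1/4)*a) + C2*exp(6^(1/4)*a) + C3*sin(6^(1/4)*a) + C4*cos(6^(1/4)*a)


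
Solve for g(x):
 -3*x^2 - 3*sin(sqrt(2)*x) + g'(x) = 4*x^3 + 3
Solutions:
 g(x) = C1 + x^4 + x^3 + 3*x - 3*sqrt(2)*cos(sqrt(2)*x)/2


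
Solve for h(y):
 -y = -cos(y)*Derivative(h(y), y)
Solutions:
 h(y) = C1 + Integral(y/cos(y), y)


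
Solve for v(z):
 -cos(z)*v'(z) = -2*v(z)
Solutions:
 v(z) = C1*(sin(z) + 1)/(sin(z) - 1)


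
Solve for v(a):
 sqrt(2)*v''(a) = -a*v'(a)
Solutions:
 v(a) = C1 + C2*erf(2^(1/4)*a/2)


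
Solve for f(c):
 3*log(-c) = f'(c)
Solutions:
 f(c) = C1 + 3*c*log(-c) - 3*c


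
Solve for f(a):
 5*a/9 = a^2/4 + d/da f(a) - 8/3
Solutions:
 f(a) = C1 - a^3/12 + 5*a^2/18 + 8*a/3


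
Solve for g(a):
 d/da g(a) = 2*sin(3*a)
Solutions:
 g(a) = C1 - 2*cos(3*a)/3


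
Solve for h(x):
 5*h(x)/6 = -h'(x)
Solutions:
 h(x) = C1*exp(-5*x/6)


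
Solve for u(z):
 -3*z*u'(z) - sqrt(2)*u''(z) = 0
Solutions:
 u(z) = C1 + C2*erf(2^(1/4)*sqrt(3)*z/2)


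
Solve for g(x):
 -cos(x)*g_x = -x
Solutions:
 g(x) = C1 + Integral(x/cos(x), x)


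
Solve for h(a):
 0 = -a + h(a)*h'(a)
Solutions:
 h(a) = -sqrt(C1 + a^2)
 h(a) = sqrt(C1 + a^2)


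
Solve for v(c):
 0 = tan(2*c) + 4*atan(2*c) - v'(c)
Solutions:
 v(c) = C1 + 4*c*atan(2*c) - log(4*c^2 + 1) - log(cos(2*c))/2


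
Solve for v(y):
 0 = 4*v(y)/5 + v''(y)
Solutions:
 v(y) = C1*sin(2*sqrt(5)*y/5) + C2*cos(2*sqrt(5)*y/5)


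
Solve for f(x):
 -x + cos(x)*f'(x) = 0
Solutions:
 f(x) = C1 + Integral(x/cos(x), x)


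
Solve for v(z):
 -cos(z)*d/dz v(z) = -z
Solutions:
 v(z) = C1 + Integral(z/cos(z), z)


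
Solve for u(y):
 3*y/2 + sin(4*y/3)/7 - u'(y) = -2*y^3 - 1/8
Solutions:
 u(y) = C1 + y^4/2 + 3*y^2/4 + y/8 - 3*cos(4*y/3)/28


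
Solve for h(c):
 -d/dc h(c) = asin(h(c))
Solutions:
 Integral(1/asin(_y), (_y, h(c))) = C1 - c


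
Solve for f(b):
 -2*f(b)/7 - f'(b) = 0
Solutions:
 f(b) = C1*exp(-2*b/7)


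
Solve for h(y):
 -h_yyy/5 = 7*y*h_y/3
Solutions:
 h(y) = C1 + Integral(C2*airyai(-3^(2/3)*35^(1/3)*y/3) + C3*airybi(-3^(2/3)*35^(1/3)*y/3), y)


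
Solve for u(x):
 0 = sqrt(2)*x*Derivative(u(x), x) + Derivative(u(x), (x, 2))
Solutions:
 u(x) = C1 + C2*erf(2^(3/4)*x/2)


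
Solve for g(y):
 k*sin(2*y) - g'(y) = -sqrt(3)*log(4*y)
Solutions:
 g(y) = C1 - k*cos(2*y)/2 + sqrt(3)*y*(log(y) - 1) + 2*sqrt(3)*y*log(2)


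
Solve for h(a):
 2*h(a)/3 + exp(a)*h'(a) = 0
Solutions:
 h(a) = C1*exp(2*exp(-a)/3)


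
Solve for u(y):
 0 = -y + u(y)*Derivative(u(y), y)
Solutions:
 u(y) = -sqrt(C1 + y^2)
 u(y) = sqrt(C1 + y^2)


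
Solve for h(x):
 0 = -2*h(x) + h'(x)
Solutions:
 h(x) = C1*exp(2*x)


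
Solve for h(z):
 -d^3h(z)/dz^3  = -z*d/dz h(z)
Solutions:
 h(z) = C1 + Integral(C2*airyai(z) + C3*airybi(z), z)


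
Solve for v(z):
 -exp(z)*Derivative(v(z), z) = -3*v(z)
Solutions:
 v(z) = C1*exp(-3*exp(-z))


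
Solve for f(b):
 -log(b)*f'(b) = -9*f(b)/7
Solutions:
 f(b) = C1*exp(9*li(b)/7)


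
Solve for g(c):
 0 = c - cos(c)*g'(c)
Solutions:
 g(c) = C1 + Integral(c/cos(c), c)


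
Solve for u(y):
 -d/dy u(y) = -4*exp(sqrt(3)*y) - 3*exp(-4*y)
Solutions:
 u(y) = C1 + 4*sqrt(3)*exp(sqrt(3)*y)/3 - 3*exp(-4*y)/4


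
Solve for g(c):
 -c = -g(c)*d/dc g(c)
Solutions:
 g(c) = -sqrt(C1 + c^2)
 g(c) = sqrt(C1 + c^2)


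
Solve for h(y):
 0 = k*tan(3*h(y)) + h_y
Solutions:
 h(y) = -asin(C1*exp(-3*k*y))/3 + pi/3
 h(y) = asin(C1*exp(-3*k*y))/3


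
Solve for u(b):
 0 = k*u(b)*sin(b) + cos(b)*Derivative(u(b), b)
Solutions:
 u(b) = C1*exp(k*log(cos(b)))


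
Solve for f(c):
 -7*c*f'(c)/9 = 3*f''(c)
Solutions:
 f(c) = C1 + C2*erf(sqrt(42)*c/18)


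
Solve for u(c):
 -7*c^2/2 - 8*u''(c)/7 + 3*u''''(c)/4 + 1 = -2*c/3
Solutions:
 u(c) = C1 + C2*c + C3*exp(-4*sqrt(42)*c/21) + C4*exp(4*sqrt(42)*c/21) - 49*c^4/192 + 7*c^3/72 - 805*c^2/512


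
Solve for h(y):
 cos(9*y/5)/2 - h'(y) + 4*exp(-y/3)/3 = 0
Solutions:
 h(y) = C1 + 5*sin(9*y/5)/18 - 4*exp(-y/3)


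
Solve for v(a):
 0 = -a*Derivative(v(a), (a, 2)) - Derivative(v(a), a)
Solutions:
 v(a) = C1 + C2*log(a)


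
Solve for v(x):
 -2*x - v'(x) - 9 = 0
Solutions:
 v(x) = C1 - x^2 - 9*x


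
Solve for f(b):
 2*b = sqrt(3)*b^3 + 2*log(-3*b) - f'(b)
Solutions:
 f(b) = C1 + sqrt(3)*b^4/4 - b^2 + 2*b*log(-b) + 2*b*(-1 + log(3))


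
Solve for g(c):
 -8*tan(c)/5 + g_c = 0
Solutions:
 g(c) = C1 - 8*log(cos(c))/5


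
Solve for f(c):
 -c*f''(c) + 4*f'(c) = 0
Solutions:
 f(c) = C1 + C2*c^5


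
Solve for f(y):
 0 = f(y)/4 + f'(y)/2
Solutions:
 f(y) = C1*exp(-y/2)


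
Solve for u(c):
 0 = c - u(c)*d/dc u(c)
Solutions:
 u(c) = -sqrt(C1 + c^2)
 u(c) = sqrt(C1 + c^2)


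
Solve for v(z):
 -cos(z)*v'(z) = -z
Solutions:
 v(z) = C1 + Integral(z/cos(z), z)


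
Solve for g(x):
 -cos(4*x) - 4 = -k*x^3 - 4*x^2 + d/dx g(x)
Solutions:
 g(x) = C1 + k*x^4/4 + 4*x^3/3 - 4*x - sin(4*x)/4


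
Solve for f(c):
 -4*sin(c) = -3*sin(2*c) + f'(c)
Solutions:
 f(c) = C1 + 3*sin(c)^2 + 4*cos(c)


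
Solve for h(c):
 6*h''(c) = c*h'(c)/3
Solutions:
 h(c) = C1 + C2*erfi(c/6)


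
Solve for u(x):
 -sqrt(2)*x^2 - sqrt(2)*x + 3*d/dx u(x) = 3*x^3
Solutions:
 u(x) = C1 + x^4/4 + sqrt(2)*x^3/9 + sqrt(2)*x^2/6


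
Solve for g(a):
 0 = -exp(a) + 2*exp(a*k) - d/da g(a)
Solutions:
 g(a) = C1 - exp(a) + 2*exp(a*k)/k


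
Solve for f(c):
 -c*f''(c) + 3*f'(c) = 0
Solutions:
 f(c) = C1 + C2*c^4


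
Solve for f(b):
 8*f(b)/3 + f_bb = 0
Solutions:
 f(b) = C1*sin(2*sqrt(6)*b/3) + C2*cos(2*sqrt(6)*b/3)


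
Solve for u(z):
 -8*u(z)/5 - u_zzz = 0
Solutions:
 u(z) = C3*exp(-2*5^(2/3)*z/5) + (C1*sin(sqrt(3)*5^(2/3)*z/5) + C2*cos(sqrt(3)*5^(2/3)*z/5))*exp(5^(2/3)*z/5)


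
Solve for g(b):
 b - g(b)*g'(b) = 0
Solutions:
 g(b) = -sqrt(C1 + b^2)
 g(b) = sqrt(C1 + b^2)


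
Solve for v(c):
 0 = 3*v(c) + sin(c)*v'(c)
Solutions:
 v(c) = C1*(cos(c) + 1)^(3/2)/(cos(c) - 1)^(3/2)


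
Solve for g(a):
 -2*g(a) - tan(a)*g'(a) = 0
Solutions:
 g(a) = C1/sin(a)^2


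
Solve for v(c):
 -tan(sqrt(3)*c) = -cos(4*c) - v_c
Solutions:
 v(c) = C1 - sqrt(3)*log(cos(sqrt(3)*c))/3 - sin(4*c)/4


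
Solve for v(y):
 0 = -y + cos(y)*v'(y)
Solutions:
 v(y) = C1 + Integral(y/cos(y), y)


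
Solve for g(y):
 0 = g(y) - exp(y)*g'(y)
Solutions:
 g(y) = C1*exp(-exp(-y))


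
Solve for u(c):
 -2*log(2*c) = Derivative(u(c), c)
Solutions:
 u(c) = C1 - 2*c*log(c) - c*log(4) + 2*c


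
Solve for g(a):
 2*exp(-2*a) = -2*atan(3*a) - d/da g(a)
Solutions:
 g(a) = C1 - 2*a*atan(3*a) + log(9*a^2 + 1)/3 + exp(-2*a)


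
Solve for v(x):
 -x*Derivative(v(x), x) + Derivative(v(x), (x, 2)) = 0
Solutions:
 v(x) = C1 + C2*erfi(sqrt(2)*x/2)


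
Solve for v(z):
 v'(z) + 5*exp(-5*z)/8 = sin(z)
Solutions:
 v(z) = C1 - cos(z) + exp(-5*z)/8


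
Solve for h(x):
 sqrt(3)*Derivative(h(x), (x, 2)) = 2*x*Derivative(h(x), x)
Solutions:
 h(x) = C1 + C2*erfi(3^(3/4)*x/3)


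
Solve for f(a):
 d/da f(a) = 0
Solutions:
 f(a) = C1


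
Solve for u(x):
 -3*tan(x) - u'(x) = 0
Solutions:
 u(x) = C1 + 3*log(cos(x))
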